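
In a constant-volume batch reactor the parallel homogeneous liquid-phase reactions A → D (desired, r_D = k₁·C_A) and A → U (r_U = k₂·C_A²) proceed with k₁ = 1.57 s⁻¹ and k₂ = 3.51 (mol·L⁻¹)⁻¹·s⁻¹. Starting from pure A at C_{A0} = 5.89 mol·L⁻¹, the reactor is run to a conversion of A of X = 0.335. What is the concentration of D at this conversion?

C_A = C_{A0}(1−X) = 3.917 mol·L⁻¹.
Along a PFR/batch, dC_D/dC_A = −r_D/(r_D+r_U) = −k₁/(k₁+k₂·C_A).
Integrating from C_{A0} to C_A: C_D = (1.57/3.51)·ln[(1.57+3.51·5.89)/(1.57+3.51·3.92)] = 0.4473·ln(22.24/15.32) = 0.1669 mol·L⁻¹.

0.167 mol·L⁻¹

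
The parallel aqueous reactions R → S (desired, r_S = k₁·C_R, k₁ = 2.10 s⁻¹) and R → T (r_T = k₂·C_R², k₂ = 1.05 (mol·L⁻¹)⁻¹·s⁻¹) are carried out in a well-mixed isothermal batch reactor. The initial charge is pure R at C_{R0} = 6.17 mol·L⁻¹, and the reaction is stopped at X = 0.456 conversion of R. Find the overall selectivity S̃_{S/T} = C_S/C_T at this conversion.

C_R = C_{R0}(1−X) = 3.356 mol·L⁻¹.
Along a PFR/batch, dC_S/dC_R = −r_S/(r_S+r_T) = −k₁/(k₁+k₂·C_R).
Integrating from C_{R0} to C_R: C_S = (2.10/1.05)·ln[(2.10+1.05·6.17)/(2.10+1.05·3.36)] = 2.000·ln(8.579/5.624) = 0.8443 mol·L⁻¹.
C_T = (C_{R0}−C_R)−C_S = 1.969 mol·L⁻¹; S̃_{S/T} = 0.8443/1.969 = 0.429.

0.429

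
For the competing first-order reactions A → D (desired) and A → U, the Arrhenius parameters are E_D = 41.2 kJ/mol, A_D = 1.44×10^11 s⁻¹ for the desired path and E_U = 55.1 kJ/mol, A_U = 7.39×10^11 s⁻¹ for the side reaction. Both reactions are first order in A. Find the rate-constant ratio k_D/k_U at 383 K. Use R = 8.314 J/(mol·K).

k_D/k_U = (A_D/A_U)·exp[−(E_D−E_U)/(RT)] = (A_D/A_U)·exp[(E_U−E_D)/(RT)].
(E_U−E_D)/(RT) = (55.1−41.2)×10³/(8.314×383) = 13900/3184 = 4.365.
k_D/k_U = (1.44×10^11/7.39×10^11)·exp(4.365) = 0.1949 × 78.67 = 15.3.

15.3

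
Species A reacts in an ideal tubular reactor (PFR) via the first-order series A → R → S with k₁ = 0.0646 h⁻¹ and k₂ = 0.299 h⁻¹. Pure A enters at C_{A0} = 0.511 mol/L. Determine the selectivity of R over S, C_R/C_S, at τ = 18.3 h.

0.137

Solving the coupled first-order balances gives C_R(τ) = [k₁/(k₂−k₁)]·C_{A0}·(e^(−k₁τ) − e^(−k₂τ)).
e^(−k₁τ) = e^(−0.0646×18.3) = e^(−1.182) = 0.3066; e^(−k₂τ) = e^(−5.472) = 0.004204.
C_R = 0.0646×0.511/(0.299−0.0646) × (0.3066−0.004204) = 0.1408×0.3024 = 0.04259 mol/L.
C_A = C_{A0}e^(−k₁τ) = 0.1567 mol/L, so C_S = C_{A0}−C_A−C_R = 0.3117 mol/L; C_R/C_S = 0.137.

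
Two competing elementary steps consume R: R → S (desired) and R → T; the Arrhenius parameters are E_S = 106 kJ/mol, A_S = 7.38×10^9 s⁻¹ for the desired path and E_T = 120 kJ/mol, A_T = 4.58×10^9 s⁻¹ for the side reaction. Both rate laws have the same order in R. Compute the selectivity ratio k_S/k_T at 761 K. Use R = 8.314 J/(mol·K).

Since both paths have the same order in R, the concentration cancels and S_{S/T} = k_S/k_T = (A_S/A_T)·exp[(E_T−E_S)/(RT)].
(E_T−E_S)/(RT) = (120−106)×10³/(8.314×761) = 14000/6327 = 2.213.
k_S/k_T = (7.38×10^9/4.58×10^9)·exp(2.213) = 1.611 × 9.141 = 14.7.
Since E_S < E_T, lowering the temperature improves selectivity toward S.

14.7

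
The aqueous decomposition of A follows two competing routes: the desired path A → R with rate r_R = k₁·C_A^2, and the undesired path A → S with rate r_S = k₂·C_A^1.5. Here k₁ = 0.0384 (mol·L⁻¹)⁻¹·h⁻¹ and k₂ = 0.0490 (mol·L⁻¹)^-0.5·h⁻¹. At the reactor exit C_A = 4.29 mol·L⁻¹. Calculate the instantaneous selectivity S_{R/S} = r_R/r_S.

1.62

S_{R/S} = r_R/r_S = (k₁·C_A^2)/(k₂·C_A^1.5) = (k₁/k₂)·C_A^0.5.
= (0.0384×4.290^2) / (0.0490×4.290^1.5) = 0.7067/0.4354 = 1.62.
Since the desired path is higher order in A, keeping C_A high (PFR or concentrated feed) favours R.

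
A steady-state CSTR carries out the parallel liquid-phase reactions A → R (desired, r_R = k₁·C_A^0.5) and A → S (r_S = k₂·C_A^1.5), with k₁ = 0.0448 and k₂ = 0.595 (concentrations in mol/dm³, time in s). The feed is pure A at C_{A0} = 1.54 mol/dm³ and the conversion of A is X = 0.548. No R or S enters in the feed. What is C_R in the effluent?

Exit C_A = C_{A0}(1−X) = 1.54×0.452 = 0.6961 mol/dm³.
Rates in a CSTR are evaluated at the outlet concentration: r_R = 0.0448×0.6961^0.5 = 0.03738, r_S = 0.595×0.6961^1.5 = 0.3455.
Fraction of consumed A going to R: r_R/(r_R+r_S) = 0.09761.
C_R = 0.09761·C_{A0}·X = 0.09761×1.54×0.548 = 0.0824 mol/dm³.

0.0824 mol/dm³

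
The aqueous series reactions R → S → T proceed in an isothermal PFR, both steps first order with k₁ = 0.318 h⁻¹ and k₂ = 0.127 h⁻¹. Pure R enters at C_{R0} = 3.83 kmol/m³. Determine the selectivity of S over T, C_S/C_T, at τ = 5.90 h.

1.69

For first-order series with pure R initially, C_S(τ) = k₁C_{R0}/(k₂−k₁)·(e^(−k₁τ) − e^(−k₂τ)).
e^(−k₁τ) = e^(−0.318×5.90) = e^(−1.876) = 0.1532; e^(−k₂τ) = e^(−0.7493) = 0.4727.
C_S = 0.318×3.83/(0.127−0.318) × (0.1532−0.4727) = (-6.377)×(-0.3195) = 2.038 kmol/m³.
C_R = C_{R0}e^(−k₁τ) = 0.5866 kmol/m³, so C_T = C_{R0}−C_R−C_S = 1.206 kmol/m³; C_S/C_T = 1.69.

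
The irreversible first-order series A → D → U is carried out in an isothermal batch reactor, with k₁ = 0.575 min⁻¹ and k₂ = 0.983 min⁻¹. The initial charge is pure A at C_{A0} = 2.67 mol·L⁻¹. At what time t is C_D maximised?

The intermediate peaks when r₁ = r₂, i.e. k₁e^(−k₁t) = k₂e^(−k₂t), giving t_opt = ln(k₂/k₁)/(k₂−k₁).
= ln(0.983/0.575)/(0.983−0.575) = ln(1.710)/0.4080 = 0.5362/0.4080 = 1.31 min.

1.31 min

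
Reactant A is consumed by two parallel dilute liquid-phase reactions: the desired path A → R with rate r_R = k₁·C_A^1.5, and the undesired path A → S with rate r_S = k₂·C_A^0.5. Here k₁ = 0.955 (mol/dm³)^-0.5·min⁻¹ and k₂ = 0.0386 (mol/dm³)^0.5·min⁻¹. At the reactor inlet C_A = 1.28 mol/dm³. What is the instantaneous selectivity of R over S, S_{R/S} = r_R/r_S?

31.7

S_{R/S} = r_R/r_S = (k₁·C_A^1.5)/(k₂·C_A^0.5) = (k₁/k₂)·C_A.
= (0.955×1.280^1.5) / (0.0386×1.280^0.5) = 1.383/0.04367 = 31.7.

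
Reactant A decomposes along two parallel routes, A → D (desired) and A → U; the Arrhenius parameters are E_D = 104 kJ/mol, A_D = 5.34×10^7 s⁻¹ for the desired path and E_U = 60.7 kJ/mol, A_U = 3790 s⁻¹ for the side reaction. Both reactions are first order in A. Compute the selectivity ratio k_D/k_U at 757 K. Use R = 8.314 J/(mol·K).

14.5

Since both paths have the same order in A, the concentration cancels and S_{D/U} = k_D/k_U = (A_D/A_U)·exp[(E_U−E_D)/(RT)].
(E_U−E_D)/(RT) = (60.7−104)×10³/(8.314×757) = -43300/6294 = -6.880.
k_D/k_U = (5.34×10^7/3790)·exp(-6.880) = 14090 × 0.001028 = 14.5.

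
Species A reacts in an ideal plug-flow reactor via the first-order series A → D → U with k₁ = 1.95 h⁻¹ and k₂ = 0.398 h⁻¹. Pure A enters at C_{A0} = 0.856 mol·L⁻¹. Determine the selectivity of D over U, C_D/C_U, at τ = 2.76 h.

0.709

Solving the coupled first-order balances gives C_D(τ) = [k₁/(k₂−k₁)]·C_{A0}·(e^(−k₁τ) − e^(−k₂τ)).
e^(−k₁τ) = e^(−1.95×2.76) = e^(−5.382) = 0.004599; e^(−k₂τ) = e^(−1.098) = 0.3334.
C_D = 1.95×0.856/(0.398−1.95) × (0.004599−0.3334) = (-1.076)×(-0.3288) = 0.3536 mol·L⁻¹.
C_A = C_{A0}e^(−k₁τ) = 0.003936 mol·L⁻¹, so C_U = C_{A0}−C_A−C_D = 0.4985 mol·L⁻¹; C_D/C_U = 0.709.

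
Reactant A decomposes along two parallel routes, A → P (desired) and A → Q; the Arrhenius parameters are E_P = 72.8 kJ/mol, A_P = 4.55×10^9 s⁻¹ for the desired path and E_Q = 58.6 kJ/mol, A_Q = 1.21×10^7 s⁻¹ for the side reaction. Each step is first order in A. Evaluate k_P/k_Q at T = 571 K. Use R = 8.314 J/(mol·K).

18.9

k_P/k_Q = (A_P/A_Q)·exp[−(E_P−E_Q)/(RT)] = (A_P/A_Q)·exp[(E_Q−E_P)/(RT)].
(E_Q−E_P)/(RT) = (58.6−72.8)×10³/(8.314×571) = -14200/4747 = -2.991.
k_P/k_Q = (4.55×10^9/1.21×10^7)·exp(-2.991) = 376.0 × 0.05023 = 18.9.
Since E_P > E_Q, raising the temperature improves selectivity toward P.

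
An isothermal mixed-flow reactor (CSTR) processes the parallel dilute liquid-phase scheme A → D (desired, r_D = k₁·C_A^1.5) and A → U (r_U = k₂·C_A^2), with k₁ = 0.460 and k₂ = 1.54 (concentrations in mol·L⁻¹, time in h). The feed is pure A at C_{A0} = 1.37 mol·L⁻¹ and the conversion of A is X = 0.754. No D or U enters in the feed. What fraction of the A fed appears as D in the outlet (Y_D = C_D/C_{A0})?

Exit C_A = C_{A0}(1−X) = 1.37×0.246 = 0.3370 mol·L⁻¹.
A CSTR operates uniformly at the exit composition, giving r_D = 0.09000 and r_U = 0.1749 (each k·C_A^n at C_A = 0.3370).
Fraction of consumed A going to D: r_D/(r_D+r_U) = 0.3397.
C_D = 0.3397·C_{A0}·X = 0.3397×1.37×0.754 = 0.351 mol·L⁻¹; Y_D = C_D/C_{A0} = 0.256.

0.256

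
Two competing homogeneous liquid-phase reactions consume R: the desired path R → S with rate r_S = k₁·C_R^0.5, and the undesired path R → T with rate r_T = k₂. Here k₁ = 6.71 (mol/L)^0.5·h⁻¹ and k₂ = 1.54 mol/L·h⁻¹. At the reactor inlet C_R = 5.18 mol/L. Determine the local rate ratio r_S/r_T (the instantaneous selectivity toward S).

S_{S/T} = r_S/r_T = (k₁·C_R^0.5)/(k₂) = (k₁/k₂)·C_R^0.5.
= (6.71×5.180^0.5) / (1.54) = 15.27/1.540 = 9.92.

9.92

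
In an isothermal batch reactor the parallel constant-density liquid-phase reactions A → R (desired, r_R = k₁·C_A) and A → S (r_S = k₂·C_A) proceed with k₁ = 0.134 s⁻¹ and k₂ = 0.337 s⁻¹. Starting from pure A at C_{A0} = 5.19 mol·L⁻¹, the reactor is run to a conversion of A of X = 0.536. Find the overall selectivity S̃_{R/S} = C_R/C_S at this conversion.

0.398

C_A = C_{A0}(1−X) = 2.408 mol·L⁻¹.
Both paths are first order in A, so the instantaneous fraction to R is constant: dC_R/d(−C_A) = k₁/(k₁+k₂) = 0.2845.
C_R = 0.2845·(C_{A0}−C_A) = 0.2845×2.782 = 0.791 mol·L⁻¹.
C_S = (C_{A0}−C_A)−C_R = 1.990 mol·L⁻¹; S̃_{R/S} = 0.7914/1.990 = 0.398.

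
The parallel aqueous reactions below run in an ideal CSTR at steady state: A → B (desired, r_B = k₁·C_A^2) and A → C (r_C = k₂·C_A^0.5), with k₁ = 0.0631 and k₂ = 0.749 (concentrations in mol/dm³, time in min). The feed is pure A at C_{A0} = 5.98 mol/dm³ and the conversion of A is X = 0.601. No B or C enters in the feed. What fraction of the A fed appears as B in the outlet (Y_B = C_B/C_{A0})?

0.142

Exit C_A = C_{A0}(1−X) = 5.98×0.399 = 2.386 mol/dm³.
In a CSTR the entire volume is at exit conditions, so r_B = 0.0631×2.386^2 = 0.3592 and r_C = 0.749×2.386^0.5 = 1.157.
Fraction of consumed A going to B: r_B/(r_B+r_C) = 0.2369.
C_B = 0.2369·C_{A0}·X = 0.2369×5.98×0.601 = 0.852 mol/dm³; Y_B = C_B/C_{A0} = 0.142.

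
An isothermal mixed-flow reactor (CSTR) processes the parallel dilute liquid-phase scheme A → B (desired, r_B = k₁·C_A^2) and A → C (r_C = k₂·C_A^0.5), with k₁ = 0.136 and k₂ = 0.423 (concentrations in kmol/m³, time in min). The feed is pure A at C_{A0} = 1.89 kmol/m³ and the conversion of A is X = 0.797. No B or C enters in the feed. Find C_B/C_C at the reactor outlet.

0.0764

Exit C_A = C_{A0}(1−X) = 1.89×0.203 = 0.3837 kmol/m³.
In a CSTR the entire volume is at exit conditions, so r_B = 0.136×0.3837^2 = 0.02002 and r_C = 0.423×0.3837^0.5 = 0.2620.
Overall selectivity = C_B/C_C = r_Bτ/(r_Cτ) = r_B/r_C = 0.0764.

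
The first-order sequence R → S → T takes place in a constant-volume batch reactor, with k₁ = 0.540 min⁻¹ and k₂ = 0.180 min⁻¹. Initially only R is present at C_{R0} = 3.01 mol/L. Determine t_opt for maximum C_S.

For first-order series the maximum of C_S occurs at t_opt = ln(k₂/k₁)/(k₂−k₁).
= ln(0.180/0.540)/(0.180−0.540) = ln(0.3333)/-0.3600 = -1.099/-0.3600 = 3.05 min.

3.05 min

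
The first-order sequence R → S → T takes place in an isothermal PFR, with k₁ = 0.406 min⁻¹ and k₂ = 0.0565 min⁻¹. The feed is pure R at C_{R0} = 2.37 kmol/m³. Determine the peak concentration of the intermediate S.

Evaluating C_S at τ_opt = ln(k₂/k₁)/(k₂−k₁) gives C_{S,max}/C_{R0} = (k₁/k₂)^[k₂/(k₂−k₁)].
= (0.406/0.0565)^(0.0565/(0.0565−0.406)) = (7.186)^(-0.1617) = 0.7270.
C_{S,max} = 0.7270×2.37 = 1.72 kmol/m³.

1.72 kmol/m³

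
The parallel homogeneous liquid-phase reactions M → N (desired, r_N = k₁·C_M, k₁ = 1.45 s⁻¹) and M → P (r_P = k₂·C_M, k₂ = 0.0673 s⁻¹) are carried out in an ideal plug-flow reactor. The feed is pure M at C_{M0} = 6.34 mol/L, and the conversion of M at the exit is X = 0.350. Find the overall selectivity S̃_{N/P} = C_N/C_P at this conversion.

21.5

C_M = C_{M0}(1−X) = 4.121 mol/L.
Both paths are first order in M, so the instantaneous fraction to N is constant: dC_N/d(−C_M) = k₁/(k₁+k₂) = 0.9556.
C_N = 0.9556·(C_{M0}−C_M) = 0.9556×2.219 = 2.12 mol/L.
C_P = (C_{M0}−C_M)−C_N = 0.09842 mol/L; S̃_{N/P} = 2.121/0.09842 = 21.5.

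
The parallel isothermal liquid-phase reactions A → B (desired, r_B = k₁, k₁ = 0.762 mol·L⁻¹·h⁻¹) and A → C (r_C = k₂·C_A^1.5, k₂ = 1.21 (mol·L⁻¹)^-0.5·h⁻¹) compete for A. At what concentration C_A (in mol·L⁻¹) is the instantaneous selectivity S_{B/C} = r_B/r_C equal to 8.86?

0.172 mol·L⁻¹

S_{B/C} = (k₁/k₂)·C_A^-1.5 ⇒ C_A = (S·k₂/k₁)^(1/(-1.5)).
= (8.86×1.21/0.762)^(-0.6667) = (14.07)^(-0.6667) = 0.172 mol·L⁻¹.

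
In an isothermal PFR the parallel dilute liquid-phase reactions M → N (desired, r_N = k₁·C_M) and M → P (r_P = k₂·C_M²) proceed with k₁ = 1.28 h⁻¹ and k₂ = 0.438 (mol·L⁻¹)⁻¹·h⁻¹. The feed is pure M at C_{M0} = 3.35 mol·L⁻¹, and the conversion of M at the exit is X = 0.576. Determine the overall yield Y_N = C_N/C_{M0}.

C_M = C_{M0}(1−X) = 1.420 mol·L⁻¹.
Along a PFR/batch, dC_N/dC_M = −r_N/(r_N+r_P) = −k₁/(k₁+k₂·C_M).
Integrating from C_{M0} to C_M: C_N = (1.28/0.438)·ln[(1.28+0.438·3.35)/(1.28+0.438·1.42)] = 2.922·ln(2.747/1.902) = 1.074 mol·L⁻¹.
Y_N = C_N/C_{M0} = 1.074/3.35 = 0.321.

0.321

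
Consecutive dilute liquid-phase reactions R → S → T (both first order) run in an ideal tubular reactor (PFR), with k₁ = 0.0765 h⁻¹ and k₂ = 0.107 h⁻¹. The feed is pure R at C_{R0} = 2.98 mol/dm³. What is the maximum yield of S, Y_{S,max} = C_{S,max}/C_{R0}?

At the optimum, C_{S,max}/C_{R0} = (k₁/k₂)^[k₂/(k₂−k₁)].
= (0.0765/0.107)^(0.107/(0.107−0.0765)) = (0.7150)^(3.508) = 0.3082.

0.308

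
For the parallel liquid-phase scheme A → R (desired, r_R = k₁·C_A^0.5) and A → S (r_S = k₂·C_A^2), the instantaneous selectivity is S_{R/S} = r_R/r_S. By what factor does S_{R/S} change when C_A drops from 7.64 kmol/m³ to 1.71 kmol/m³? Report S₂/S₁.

9.44

S_{R/S} = (k₁/k₂)·C_A^-1.5, so S₂/S₁ = (C_{A,2}/C_{A,1})^-1.5.
= (1.71/7.64)^(-1.5) = (0.2238)^(-1.5) = 9.44.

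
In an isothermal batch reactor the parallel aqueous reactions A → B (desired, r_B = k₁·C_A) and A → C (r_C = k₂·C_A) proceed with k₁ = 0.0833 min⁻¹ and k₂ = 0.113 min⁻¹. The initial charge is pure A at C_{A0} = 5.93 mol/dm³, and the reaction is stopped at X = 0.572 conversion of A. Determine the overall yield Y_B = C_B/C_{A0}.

C_A = C_{A0}(1−X) = 2.538 mol/dm³.
Both paths are first order in A, so the instantaneous fraction to B is constant: dC_B/d(−C_A) = k₁/(k₁+k₂) = 0.4244.
C_B = 0.4244·(C_{A0}−C_A) = 0.4244×3.392 = 1.44 mol/dm³.
Y_B = C_B/C_{A0} = 1.439/5.93 = 0.243.

0.243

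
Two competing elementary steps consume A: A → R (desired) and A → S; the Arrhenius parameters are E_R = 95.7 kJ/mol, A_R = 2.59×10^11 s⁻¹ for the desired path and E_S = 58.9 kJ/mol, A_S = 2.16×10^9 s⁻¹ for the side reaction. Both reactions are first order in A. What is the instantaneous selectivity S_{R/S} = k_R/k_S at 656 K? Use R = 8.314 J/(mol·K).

k_R/k_S = (A_R/A_S)·exp[−(E_R−E_S)/(RT)] = (A_R/A_S)·exp[(E_S−E_R)/(RT)].
(E_S−E_R)/(RT) = (58.9−95.7)×10³/(8.314×656) = -36800/5454 = -6.747.
k_R/k_S = (2.59×10^11/2.16×10^9)·exp(-6.747) = 119.9 × 0.001174 = 0.141.
Since E_R > E_S, raising the temperature improves selectivity toward R.

0.141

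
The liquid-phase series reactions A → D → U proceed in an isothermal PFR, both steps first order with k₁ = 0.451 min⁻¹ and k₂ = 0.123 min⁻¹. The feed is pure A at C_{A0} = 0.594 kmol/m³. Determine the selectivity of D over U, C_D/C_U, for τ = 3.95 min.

For first-order series with pure A initially, C_D(τ) = k₁C_{A0}/(k₂−k₁)·(e^(−k₁τ) − e^(−k₂τ)).
e^(−k₁τ) = e^(−0.451×3.95) = e^(−1.781) = 0.1684; e^(−k₂τ) = e^(−0.4859) = 0.6152.
C_D = 0.451×0.594/(0.123−0.451) × (0.1684−0.6152) = (-0.8167)×(-0.4468) = 0.3649 kmol/m³.
C_A = C_{A0}e^(−k₁τ) = 0.1000 kmol/m³, so C_U = C_{A0}−C_A−C_D = 0.1291 kmol/m³; C_D/C_U = 2.83.

2.83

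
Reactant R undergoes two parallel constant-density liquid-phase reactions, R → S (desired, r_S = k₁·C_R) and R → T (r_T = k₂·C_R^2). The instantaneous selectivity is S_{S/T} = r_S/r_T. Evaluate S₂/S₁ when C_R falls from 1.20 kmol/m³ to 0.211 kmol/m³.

S_{S/T} = (k₁/k₂)·C_R⁻¹, so S₂/S₁ = (C_{R,2}/C_{R,1})⁻¹.
= 1.20/0.211 = 5.69.

5.69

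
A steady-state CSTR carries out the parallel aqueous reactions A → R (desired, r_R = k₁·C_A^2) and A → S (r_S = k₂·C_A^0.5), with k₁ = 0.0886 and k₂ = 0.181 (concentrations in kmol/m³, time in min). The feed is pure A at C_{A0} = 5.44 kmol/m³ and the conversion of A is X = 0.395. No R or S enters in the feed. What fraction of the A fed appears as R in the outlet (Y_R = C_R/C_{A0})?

0.294

Exit C_A = C_{A0}(1−X) = 5.44×0.605 = 3.291 kmol/m³.
In a CSTR the entire volume is at exit conditions, so r_R = 0.0886×3.291^2 = 0.9597 and r_S = 0.181×3.291^0.5 = 0.3284.
Fraction of consumed A going to R: r_R/(r_R+r_S) = 0.7451.
C_R = 0.7451·C_{A0}·X = 0.7451×5.44×0.395 = 1.60 kmol/m³; Y_R = C_R/C_{A0} = 0.294.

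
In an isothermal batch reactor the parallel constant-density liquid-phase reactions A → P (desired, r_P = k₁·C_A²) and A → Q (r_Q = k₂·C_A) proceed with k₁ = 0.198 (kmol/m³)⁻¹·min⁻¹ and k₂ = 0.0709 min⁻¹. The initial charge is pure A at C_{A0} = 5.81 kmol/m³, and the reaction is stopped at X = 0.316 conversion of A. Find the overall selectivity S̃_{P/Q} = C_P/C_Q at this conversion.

C_A = C_{A0}(1−X) = 3.974 kmol/m³.
Along a PFR/batch, dC_Q/dC_A = −r_Q/(r_P+r_Q) = −k₂/(k₂+k₁·C_A).
Integrating from C_{A0} to C_A: C_Q = (0.0709/0.198)·ln[(0.0709+0.198·5.81)/(0.0709+0.198·3.97)] = 0.3581·ln(1.221/0.8578) = 0.1265 kmol/m³.
Then C_P = (C_{A0}−C_A) − C_Q = 1.836 − 0.1265 = 1.709 kmol/m³.
S̃_{P/Q} = C_P/C_Q = 1.709/0.1265 = 13.5.

13.5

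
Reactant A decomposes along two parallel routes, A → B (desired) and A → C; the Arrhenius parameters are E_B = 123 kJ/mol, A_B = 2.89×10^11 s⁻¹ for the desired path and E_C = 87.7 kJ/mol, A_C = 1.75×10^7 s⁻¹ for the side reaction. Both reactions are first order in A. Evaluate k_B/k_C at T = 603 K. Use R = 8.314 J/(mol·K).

14.5

Since both paths have the same order in A, the concentration cancels and S_{B/C} = k_B/k_C = (A_B/A_C)·exp[(E_C−E_B)/(RT)].
(E_C−E_B)/(RT) = (87.7−123)×10³/(8.314×603) = -35300/5013 = -7.041.
k_B/k_C = (2.89×10^11/1.75×10^7)·exp(-7.041) = 16514 × 8.751×10^-4 = 14.5.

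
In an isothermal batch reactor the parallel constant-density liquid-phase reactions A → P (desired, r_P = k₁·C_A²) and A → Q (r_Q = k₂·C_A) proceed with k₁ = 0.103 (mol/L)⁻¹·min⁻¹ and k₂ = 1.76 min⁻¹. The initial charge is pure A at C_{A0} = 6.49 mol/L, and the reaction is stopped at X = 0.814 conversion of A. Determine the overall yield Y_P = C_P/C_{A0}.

0.146

C_A = C_{A0}(1−X) = 1.207 mol/L.
Along a PFR/batch, dC_Q/dC_A = −r_Q/(r_P+r_Q) = −k₂/(k₂+k₁·C_A).
Integrating from C_{A0} to C_A: C_Q = (1.76/0.103)·ln[(1.76+0.103·6.49)/(1.76+0.103·1.21)] = 17.09·ln(2.428/1.884) = 4.335 mol/L.
Then C_P = (C_{A0}−C_A) − C_Q = 5.283 − 4.335 = 0.9480 mol/L.
Y_P = C_P/C_{A0} = 0.9480/6.49 = 0.146.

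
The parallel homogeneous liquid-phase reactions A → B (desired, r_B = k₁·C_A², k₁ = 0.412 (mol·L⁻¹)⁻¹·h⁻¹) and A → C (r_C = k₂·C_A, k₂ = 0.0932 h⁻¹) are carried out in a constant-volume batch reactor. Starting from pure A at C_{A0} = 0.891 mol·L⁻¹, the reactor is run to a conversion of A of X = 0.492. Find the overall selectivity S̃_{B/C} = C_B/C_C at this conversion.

2.89

C_A = C_{A0}(1−X) = 0.4526 mol·L⁻¹.
Along a PFR/batch, dC_C/dC_A = −r_C/(r_B+r_C) = −k₂/(k₂+k₁·C_A).
Integrating from C_{A0} to C_A: C_C = (0.0932/0.412)·ln[(0.0932+0.412·0.891)/(0.0932+0.412·0.453)] = 0.2262·ln(0.4603/0.2797) = 0.1127 mol·L⁻¹.
Then C_B = (C_{A0}−C_A) − C_C = 0.4384 − 0.1127 = 0.3257 mol·L⁻¹.
S̃_{B/C} = C_B/C_C = 0.3257/0.1127 = 2.89.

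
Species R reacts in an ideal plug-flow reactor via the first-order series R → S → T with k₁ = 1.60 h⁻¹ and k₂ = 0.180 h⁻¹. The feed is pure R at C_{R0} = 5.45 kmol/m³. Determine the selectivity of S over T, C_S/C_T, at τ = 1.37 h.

The intermediate concentration in a first-order A→B→C sequence is C_S = k₁C_{R0}(e^(−k₁τ) − e^(−k₂τ))/(k₂−k₁).
e^(−k₁τ) = e^(−1.60×1.37) = e^(−2.192) = 0.1117; e^(−k₂τ) = e^(−0.2466) = 0.7815.
C_S = 1.60×5.45/(0.180−1.60) × (0.1117−0.7815) = (-6.141)×(-0.6698) = 4.113 kmol/m³.
C_R = C_{R0}e^(−k₁τ) = 0.6087 kmol/m³, so C_T = C_{R0}−C_R−C_S = 0.7284 kmol/m³; C_S/C_T = 5.65.

5.65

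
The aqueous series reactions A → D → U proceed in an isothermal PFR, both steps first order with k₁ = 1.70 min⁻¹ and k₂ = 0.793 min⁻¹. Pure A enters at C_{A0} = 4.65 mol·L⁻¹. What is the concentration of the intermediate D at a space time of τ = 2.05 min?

The intermediate concentration in a first-order A→B→C sequence is C_D = k₁C_{A0}(e^(−k₁τ) − e^(−k₂τ))/(k₂−k₁).
e^(−k₁τ) = e^(−1.70×2.05) = e^(−3.485) = 0.03065; e^(−k₂τ) = e^(−1.626) = 0.1968.
C_D = 1.70×4.65/(0.793−1.70) × (0.03065−0.1968) = (-8.716)×(-0.1661) = 1.448 mol·L⁻¹.

1.45 mol·L⁻¹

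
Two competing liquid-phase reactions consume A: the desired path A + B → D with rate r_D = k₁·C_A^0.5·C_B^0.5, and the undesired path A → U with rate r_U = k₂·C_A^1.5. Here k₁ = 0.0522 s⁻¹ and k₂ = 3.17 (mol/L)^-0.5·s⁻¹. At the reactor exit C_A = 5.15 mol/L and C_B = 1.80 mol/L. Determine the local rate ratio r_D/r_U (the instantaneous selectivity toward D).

S_{D/U} = r_D/r_U = (k₁·C_A^0.5·C_B^0.5)/(k₂·C_A^1.5) = (k₁/k₂)·C_A⁻¹·C_B^0.5.
= (0.0522×5.150^0.5×1.800^0.5) / (3.17×5.150^1.5) = 0.1589/37.05 = 0.00429.
The undesired path is higher order in A, so low C_A (CSTR or dilute feed) favours D.

0.00429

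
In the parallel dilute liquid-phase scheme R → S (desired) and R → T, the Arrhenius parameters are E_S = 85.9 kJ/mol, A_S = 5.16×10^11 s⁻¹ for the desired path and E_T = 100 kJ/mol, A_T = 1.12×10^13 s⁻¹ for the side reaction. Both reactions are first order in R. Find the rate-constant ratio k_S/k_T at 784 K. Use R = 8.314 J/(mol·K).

0.401

k_S/k_T = (A_S/A_T)·exp[−(E_S−E_T)/(RT)] = (A_S/A_T)·exp[(E_T−E_S)/(RT)].
(E_T−E_S)/(RT) = (100−85.9)×10³/(8.314×784) = 14100/6518 = 2.163.
k_S/k_T = (5.16×10^11/1.12×10^13)·exp(2.163) = 0.04607 × 8.699 = 0.401.
Since E_S < E_T, lowering the temperature improves selectivity toward S.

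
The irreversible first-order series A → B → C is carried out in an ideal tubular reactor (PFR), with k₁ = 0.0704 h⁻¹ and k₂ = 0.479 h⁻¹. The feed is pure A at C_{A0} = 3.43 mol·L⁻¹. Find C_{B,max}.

For a first-order series the maximum intermediate yield is C_{B,max}/C_{A0} = (k₁/k₂)^[k₂/(k₂−k₁)].
= (0.0704/0.479)^(0.479/(0.479−0.0704)) = (0.1470)^(1.172) = 0.1056.
C_{B,max} = 0.1056×3.43 = 0.362 mol·L⁻¹.

0.362 mol·L⁻¹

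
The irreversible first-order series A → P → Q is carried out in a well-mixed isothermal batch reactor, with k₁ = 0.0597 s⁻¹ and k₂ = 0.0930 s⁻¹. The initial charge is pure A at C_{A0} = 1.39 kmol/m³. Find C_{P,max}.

For a first-order series the maximum intermediate yield is C_{P,max}/C_{A0} = (k₁/k₂)^[k₂/(k₂−k₁)].
= (0.0597/0.0930)^(0.0930/(0.0930−0.0597)) = (0.6419)^(2.793) = 0.2900.
C_{P,max} = 0.2900×1.39 = 0.403 kmol/m³.

0.403 kmol/m³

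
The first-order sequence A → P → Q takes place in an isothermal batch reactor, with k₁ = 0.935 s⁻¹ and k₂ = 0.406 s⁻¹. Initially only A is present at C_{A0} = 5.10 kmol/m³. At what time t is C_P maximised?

For first-order series the maximum of C_P occurs at t_opt = ln(k₂/k₁)/(k₂−k₁).
= ln(0.406/0.935)/(0.406−0.935) = ln(0.4342)/-0.5290 = -0.8342/-0.5290 = 1.58 s.

1.58 s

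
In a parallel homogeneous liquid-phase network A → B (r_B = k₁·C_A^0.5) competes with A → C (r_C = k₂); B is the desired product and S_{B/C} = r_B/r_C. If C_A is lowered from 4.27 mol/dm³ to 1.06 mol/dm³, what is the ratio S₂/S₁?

0.498

S_{B/C} = (k₁/k₂)·C_A^0.5, so S₂/S₁ = (C_{A,2}/C_{A,1})^0.5.
= (1.06/4.27)^0.5 = (0.2482)^0.5 = 0.498.
Selectivity toward B falls as C_A falls — high-concentration operation is favoured.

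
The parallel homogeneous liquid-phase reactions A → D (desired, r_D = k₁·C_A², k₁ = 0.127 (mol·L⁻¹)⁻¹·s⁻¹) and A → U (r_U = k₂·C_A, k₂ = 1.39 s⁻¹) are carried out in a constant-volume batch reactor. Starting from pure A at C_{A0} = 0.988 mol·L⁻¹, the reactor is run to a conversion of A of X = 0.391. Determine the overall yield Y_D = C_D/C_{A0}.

0.0264

C_A = C_{A0}(1−X) = 0.6017 mol·L⁻¹.
Along a PFR/batch, dC_U/dC_A = −r_U/(r_D+r_U) = −k₂/(k₂+k₁·C_A).
Integrating from C_{A0} to C_A: C_U = (1.39/0.127)·ln[(1.39+0.127·0.988)/(1.39+0.127·0.602)] = 10.94·ln(1.515/1.466) = 0.3602 mol·L⁻¹.
Then C_D = (C_{A0}−C_A) − C_U = 0.3863 − 0.3602 = 0.02612 mol·L⁻¹.
Y_D = C_D/C_{A0} = 0.02612/0.988 = 0.0264.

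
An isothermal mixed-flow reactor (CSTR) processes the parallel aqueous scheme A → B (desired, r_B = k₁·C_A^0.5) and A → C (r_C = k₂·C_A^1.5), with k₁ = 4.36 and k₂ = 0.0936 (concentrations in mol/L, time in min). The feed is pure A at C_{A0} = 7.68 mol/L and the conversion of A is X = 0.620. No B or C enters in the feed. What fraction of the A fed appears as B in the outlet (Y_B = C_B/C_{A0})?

Exit C_A = C_{A0}(1−X) = 7.68×0.380 = 2.918 mol/L.
In a CSTR the entire volume is at exit conditions, so r_B = 4.36×2.918^0.5 = 7.448 and r_C = 0.0936×2.918^1.5 = 0.4667.
Fraction of consumed A going to B: r_B/(r_B+r_C) = 0.9410.
C_B = 0.9410·C_{A0}·X = 0.9410×7.68×0.620 = 4.48 mol/L; Y_B = C_B/C_{A0} = 0.583.

0.583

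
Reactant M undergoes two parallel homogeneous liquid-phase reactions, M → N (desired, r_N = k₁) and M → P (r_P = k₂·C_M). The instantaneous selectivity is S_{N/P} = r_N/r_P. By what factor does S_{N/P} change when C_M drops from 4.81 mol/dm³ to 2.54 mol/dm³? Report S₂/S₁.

1.89

S_{N/P} = (k₁/k₂)·C_M⁻¹, so S₂/S₁ = (C_{M,2}/C_{M,1})⁻¹.
= 4.81/2.54 = 1.89.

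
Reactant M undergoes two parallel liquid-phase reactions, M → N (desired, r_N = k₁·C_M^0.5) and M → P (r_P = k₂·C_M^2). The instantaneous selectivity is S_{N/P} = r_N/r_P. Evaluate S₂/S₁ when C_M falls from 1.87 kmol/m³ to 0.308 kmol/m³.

S_{N/P} = (k₁/k₂)·C_M^-1.5, so S₂/S₁ = (C_{M,2}/C_{M,1})^-1.5.
= (0.308/1.87)^(-1.5) = (0.1647)^(-1.5) = 15.0.

15.0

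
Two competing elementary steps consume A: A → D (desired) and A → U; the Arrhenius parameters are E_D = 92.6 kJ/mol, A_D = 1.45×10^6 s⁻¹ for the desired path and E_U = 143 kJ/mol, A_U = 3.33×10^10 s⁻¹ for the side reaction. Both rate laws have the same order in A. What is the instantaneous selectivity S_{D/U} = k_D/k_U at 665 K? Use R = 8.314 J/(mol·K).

0.396

Since both paths have the same order in A, the concentration cancels and S_{D/U} = k_D/k_U = (A_D/A_U)·exp[(E_U−E_D)/(RT)].
(E_U−E_D)/(RT) = (143−92.6)×10³/(8.314×665) = 50400/5529 = 9.116.
k_D/k_U = (1.45×10^6/3.33×10^10)·exp(9.116) = 4.354×10^-5 × 9099 = 0.396.
Since E_D < E_U, lowering the temperature improves selectivity toward D.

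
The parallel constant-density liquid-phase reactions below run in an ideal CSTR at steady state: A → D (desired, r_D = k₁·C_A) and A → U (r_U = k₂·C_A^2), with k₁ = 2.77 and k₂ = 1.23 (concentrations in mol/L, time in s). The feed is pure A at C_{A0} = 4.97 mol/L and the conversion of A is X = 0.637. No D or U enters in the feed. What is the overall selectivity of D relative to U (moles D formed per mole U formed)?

Exit C_A = C_{A0}(1−X) = 4.97×0.363 = 1.804 mol/L.
In a CSTR the entire volume is at exit conditions, so r_D = 2.77×1.804 = 4.997 and r_U = 1.23×1.804^2 = 4.003.
Overall selectivity = C_D/C_U = r_Dτ/(r_Uτ) = r_D/r_U = 1.25.

1.25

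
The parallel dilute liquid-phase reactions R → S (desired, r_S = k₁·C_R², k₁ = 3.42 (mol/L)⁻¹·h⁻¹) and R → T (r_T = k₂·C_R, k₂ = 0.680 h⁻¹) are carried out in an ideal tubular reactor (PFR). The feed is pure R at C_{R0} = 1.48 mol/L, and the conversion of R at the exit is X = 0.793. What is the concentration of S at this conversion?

C_R = C_{R0}(1−X) = 0.3064 mol/L.
Along a PFR/batch, dC_T/dC_R = −r_T/(r_S+r_T) = −k₂/(k₂+k₁·C_R).
Integrating from C_{R0} to C_R: C_T = (0.680/3.42)·ln[(0.680+3.42·1.48)/(0.680+3.42·0.306)] = 0.1988·ln(5.742/1.728) = 0.2388 mol/L.
Then C_S = (C_{R0}−C_R) − C_T = 1.174 − 0.2388 = 0.9349 mol/L.

0.935 mol/L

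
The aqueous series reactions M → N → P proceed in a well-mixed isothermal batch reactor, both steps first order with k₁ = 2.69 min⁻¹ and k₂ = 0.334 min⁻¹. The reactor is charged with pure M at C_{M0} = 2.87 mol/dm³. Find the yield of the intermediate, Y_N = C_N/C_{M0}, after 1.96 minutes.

0.587

The intermediate concentration in a first-order A→B→C sequence is C_N = k₁C_{M0}(e^(−k₁t) − e^(−k₂t))/(k₂−k₁).
e^(−k₁t) = e^(−2.69×1.96) = e^(−5.272) = 0.005131; e^(−k₂t) = e^(−0.6546) = 0.5196.
C_N = 2.69×2.87/(0.334−2.69) × (0.005131−0.5196) = (-3.277)×(-0.5145) = 1.686 mol/dm³.
Y_N = C_N/C_{M0} = 1.686/2.87 = 0.587.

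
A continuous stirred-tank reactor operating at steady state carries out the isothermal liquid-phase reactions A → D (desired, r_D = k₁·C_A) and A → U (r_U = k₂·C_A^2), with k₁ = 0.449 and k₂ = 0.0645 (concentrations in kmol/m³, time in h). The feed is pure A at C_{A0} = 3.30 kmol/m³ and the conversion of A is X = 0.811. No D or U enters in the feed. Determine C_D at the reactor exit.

Exit C_A = C_{A0}(1−X) = 3.30×0.189 = 0.6237 kmol/m³.
A CSTR operates uniformly at the exit composition, giving r_D = 0.2800 and r_U = 0.02509 (each k·C_A^n at C_A = 0.6237).
Fraction of consumed A going to D: r_D/(r_D+r_U) = 0.9178.
C_D = 0.9178·C_{A0}·X = 0.9178×3.30×0.811 = 2.46 kmol/m³.

2.46 kmol/m³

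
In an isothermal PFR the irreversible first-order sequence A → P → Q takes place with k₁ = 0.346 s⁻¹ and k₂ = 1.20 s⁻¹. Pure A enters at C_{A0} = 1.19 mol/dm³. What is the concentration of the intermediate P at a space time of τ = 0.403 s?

0.122 mol/dm³

Solving the coupled first-order balances gives C_P(τ) = [k₁/(k₂−k₁)]·C_{A0}·(e^(−k₁τ) − e^(−k₂τ)).
e^(−k₁τ) = e^(−0.346×0.403) = e^(−0.1394) = 0.8698; e^(−k₂τ) = e^(−0.4836) = 0.6166.
C_P = 0.346×1.19/(1.20−0.346) × (0.8698−0.6166) = 0.4821×0.2533 = 0.1221 mol/dm³.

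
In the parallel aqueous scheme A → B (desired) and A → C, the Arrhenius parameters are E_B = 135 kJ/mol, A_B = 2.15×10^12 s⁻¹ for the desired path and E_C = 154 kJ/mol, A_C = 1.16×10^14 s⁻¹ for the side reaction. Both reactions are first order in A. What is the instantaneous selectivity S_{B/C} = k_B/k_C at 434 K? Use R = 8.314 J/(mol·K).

3.59

With equal orders, S_{B/C} = k_B/k_C = (A_B/A_C)·exp[(E_C−E_B)/(RT)].
(E_C−E_B)/(RT) = (154−135)×10³/(8.314×434) = 19000/3608 = 5.266.
k_B/k_C = (2.15×10^12/1.16×10^14)·exp(5.266) = 0.01853 × 193.6 = 3.59.
Since E_B < E_C, lowering the temperature improves selectivity toward B.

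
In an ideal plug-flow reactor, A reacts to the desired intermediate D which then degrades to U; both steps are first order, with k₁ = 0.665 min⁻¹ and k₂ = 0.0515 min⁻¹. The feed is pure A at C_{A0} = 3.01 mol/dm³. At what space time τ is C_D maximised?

4.17 min

The intermediate peaks when r₁ = r₂, i.e. k₁e^(−k₁τ) = k₂e^(−k₂τ), giving τ_opt = ln(k₂/k₁)/(k₂−k₁).
= ln(0.0515/0.665)/(0.0515−0.665) = ln(0.07744)/-0.6135 = -2.558/-0.6135 = 4.17 min.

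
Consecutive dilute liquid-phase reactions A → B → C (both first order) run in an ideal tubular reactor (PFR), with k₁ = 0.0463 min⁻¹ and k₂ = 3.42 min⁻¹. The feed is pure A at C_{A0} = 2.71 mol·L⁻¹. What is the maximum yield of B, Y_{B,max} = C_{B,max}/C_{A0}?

For a first-order series the maximum intermediate yield is C_{B,max}/C_{A0} = (k₁/k₂)^[k₂/(k₂−k₁)].
= (0.0463/3.42)^(3.42/(3.42−0.0463)) = (0.01354)^(1.014) = 0.01276.

0.0128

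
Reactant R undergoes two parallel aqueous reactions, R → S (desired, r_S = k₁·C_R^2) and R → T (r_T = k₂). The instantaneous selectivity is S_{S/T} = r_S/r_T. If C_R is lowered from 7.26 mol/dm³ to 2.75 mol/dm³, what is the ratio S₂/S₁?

S_{S/T} = (k₁/k₂)·C_R^2, so S₂/S₁ = (C_{R,2}/C_{R,1})^2.
= (2.75/7.26)^2 = (0.3788)^2 = 0.143.
Selectivity toward S falls as C_R falls — high-concentration operation is favoured.

0.143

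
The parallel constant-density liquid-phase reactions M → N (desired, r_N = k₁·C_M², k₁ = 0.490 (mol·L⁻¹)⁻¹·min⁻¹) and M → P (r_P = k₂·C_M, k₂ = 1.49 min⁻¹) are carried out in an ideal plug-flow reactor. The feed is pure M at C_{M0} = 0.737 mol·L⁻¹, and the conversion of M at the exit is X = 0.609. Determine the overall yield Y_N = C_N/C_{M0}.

0.0872

C_M = C_{M0}(1−X) = 0.2882 mol·L⁻¹.
Along a PFR/batch, dC_P/dC_M = −r_P/(r_N+r_P) = −k₂/(k₂+k₁·C_M).
Integrating from C_{M0} to C_M: C_P = (1.49/0.490)·ln[(1.49+0.490·0.737)/(1.49+0.490·0.288)] = 3.041·ln(1.851/1.631) = 0.3846 mol·L⁻¹.
Then C_N = (C_{M0}−C_M) − C_P = 0.4488 − 0.3846 = 0.06423 mol·L⁻¹.
Y_N = C_N/C_{M0} = 0.06423/0.737 = 0.0872.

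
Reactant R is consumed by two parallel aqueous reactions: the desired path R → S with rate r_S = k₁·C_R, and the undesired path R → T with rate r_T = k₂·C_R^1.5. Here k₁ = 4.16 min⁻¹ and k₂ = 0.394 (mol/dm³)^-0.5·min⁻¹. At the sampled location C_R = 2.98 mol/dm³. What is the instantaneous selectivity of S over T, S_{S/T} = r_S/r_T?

6.12

S_{S/T} = r_S/r_T = (k₁·C_R)/(k₂·C_R^1.5) = (k₁/k₂)·C_R^-0.5.
= (4.16×2.980) / (0.394×2.980^1.5) = 12.40/2.027 = 6.12.
The undesired path is higher order in R, so low C_R (CSTR or dilute feed) favours S.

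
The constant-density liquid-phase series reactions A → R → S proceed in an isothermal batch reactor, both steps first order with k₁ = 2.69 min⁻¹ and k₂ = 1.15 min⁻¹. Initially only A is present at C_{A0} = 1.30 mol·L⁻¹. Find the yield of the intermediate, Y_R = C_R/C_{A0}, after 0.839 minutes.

0.483

Solving the coupled first-order balances gives C_R(t) = [k₁/(k₂−k₁)]·C_{A0}·(e^(−k₁t) − e^(−k₂t)).
e^(−k₁t) = e^(−2.69×0.839) = e^(−2.257) = 0.1047; e^(−k₂t) = e^(−0.9648) = 0.3810.
C_R = 2.69×1.30/(1.15−2.69) × (0.1047−0.3810) = (-2.271)×(-0.2764) = 0.6276 mol·L⁻¹.
Y_R = C_R/C_{A0} = 0.6276/1.30 = 0.483.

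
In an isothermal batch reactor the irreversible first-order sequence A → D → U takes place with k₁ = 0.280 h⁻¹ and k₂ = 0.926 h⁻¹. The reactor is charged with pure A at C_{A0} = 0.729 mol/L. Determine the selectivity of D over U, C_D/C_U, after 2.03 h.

0.706

The intermediate concentration in a first-order A→B→C sequence is C_D = k₁C_{A0}(e^(−k₁t) − e^(−k₂t))/(k₂−k₁).
e^(−k₁t) = e^(−0.280×2.03) = e^(−0.5684) = 0.5664; e^(−k₂t) = e^(−1.880) = 0.1526.
C_D = 0.280×0.729/(0.926−0.280) × (0.5664−0.1526) = 0.3160×0.4138 = 0.1308 mol/L.
C_A = C_{A0}e^(−k₁t) = 0.4129 mol/L, so C_U = C_{A0}−C_A−C_D = 0.1853 mol/L; C_D/C_U = 0.706.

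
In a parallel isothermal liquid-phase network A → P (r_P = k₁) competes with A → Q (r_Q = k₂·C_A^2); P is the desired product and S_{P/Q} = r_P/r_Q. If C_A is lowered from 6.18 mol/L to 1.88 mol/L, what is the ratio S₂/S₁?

10.8

S_{P/Q} = (k₁/k₂)·C_A^-2, so S₂/S₁ = (C_{A,2}/C_{A,1})^-2.
= (1.88/6.18)^(-2) = (0.3042)^(-2) = 10.8.
Selectivity toward P rises as C_A falls — low-concentration operation is favoured.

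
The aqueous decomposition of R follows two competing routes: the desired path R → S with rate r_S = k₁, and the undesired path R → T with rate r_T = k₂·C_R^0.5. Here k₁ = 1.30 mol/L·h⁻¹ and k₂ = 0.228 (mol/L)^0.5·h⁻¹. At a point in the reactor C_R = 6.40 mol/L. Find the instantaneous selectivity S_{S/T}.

2.25

S_{S/T} = r_S/r_T = (k₁)/(k₂·C_R^0.5) = (k₁/k₂)·C_R^-0.5.
= (1.30) / (0.228×6.400^0.5) = 1.300/0.5768 = 2.25.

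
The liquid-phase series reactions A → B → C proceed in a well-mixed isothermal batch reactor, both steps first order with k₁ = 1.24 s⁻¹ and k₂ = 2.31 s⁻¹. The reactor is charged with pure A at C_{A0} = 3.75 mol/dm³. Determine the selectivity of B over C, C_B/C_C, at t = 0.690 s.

Solving the coupled first-order balances gives C_B(t) = [k₁/(k₂−k₁)]·C_{A0}·(e^(−k₁t) − e^(−k₂t)).
e^(−k₁t) = e^(−1.24×0.690) = e^(−0.8556) = 0.4250; e^(−k₂t) = e^(−1.594) = 0.2031.
C_B = 1.24×3.75/(2.31−1.24) × (0.4250−0.2031) = 4.346×0.2219 = 0.9643 mol/dm³.
C_A = C_{A0}e^(−k₁t) = 1.594 mol/dm³, so C_C = C_{A0}−C_A−C_B = 1.192 mol/dm³; C_B/C_C = 0.809.

0.809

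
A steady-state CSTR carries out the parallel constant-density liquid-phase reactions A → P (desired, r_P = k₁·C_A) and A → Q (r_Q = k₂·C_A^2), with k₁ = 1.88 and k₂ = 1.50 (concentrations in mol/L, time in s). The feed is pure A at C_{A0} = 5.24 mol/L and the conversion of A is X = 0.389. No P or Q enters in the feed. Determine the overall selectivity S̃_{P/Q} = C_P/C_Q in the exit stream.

0.391

Exit C_A = C_{A0}(1−X) = 5.24×0.611 = 3.202 mol/L.
Rates in a CSTR are evaluated at the outlet concentration: r_P = 1.88×3.202 = 6.019, r_Q = 1.50×3.202^2 = 15.38.
Overall selectivity = C_P/C_Q = r_Pτ/(r_Qτ) = r_P/r_Q = 0.391.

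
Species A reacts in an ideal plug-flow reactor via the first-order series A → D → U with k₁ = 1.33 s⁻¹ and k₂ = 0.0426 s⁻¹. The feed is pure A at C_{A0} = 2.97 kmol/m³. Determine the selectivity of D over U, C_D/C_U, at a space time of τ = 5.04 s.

Solving the coupled first-order balances gives C_D(τ) = [k₁/(k₂−k₁)]·C_{A0}·(e^(−k₁τ) − e^(−k₂τ)).
e^(−k₁τ) = e^(−1.33×5.04) = e^(−6.703) = 0.001227; e^(−k₂τ) = e^(−0.2147) = 0.8068.
C_D = 1.33×2.97/(0.0426−1.33) × (0.001227−0.8068) = (-3.068)×(-0.8056) = 2.472 kmol/m³.
C_A = C_{A0}e^(−k₁τ) = 0.003644 kmol/m³, so C_U = C_{A0}−C_A−C_D = 0.4947 kmol/m³; C_D/C_U = 5.00.

5.00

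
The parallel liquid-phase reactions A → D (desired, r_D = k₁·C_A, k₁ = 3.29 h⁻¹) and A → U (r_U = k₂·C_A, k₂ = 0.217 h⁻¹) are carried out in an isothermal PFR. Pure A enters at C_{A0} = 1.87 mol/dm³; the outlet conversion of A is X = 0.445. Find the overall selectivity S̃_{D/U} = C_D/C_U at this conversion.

15.2

C_A = C_{A0}(1−X) = 1.038 mol/dm³.
Both paths are first order in A, so the instantaneous fraction to D is constant: dC_D/d(−C_A) = k₁/(k₁+k₂) = 0.9381.
C_D = 0.9381·(C_{A0}−C_A) = 0.9381×0.8322 = 0.781 mol/dm³.
C_U = (C_{A0}−C_A)−C_D = 0.05149 mol/dm³; S̃_{D/U} = 0.7807/0.05149 = 15.2.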